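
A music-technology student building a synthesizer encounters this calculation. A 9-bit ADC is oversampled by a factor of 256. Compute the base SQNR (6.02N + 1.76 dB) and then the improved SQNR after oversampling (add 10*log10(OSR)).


Step 1 — baseline SQNR at Nyquist:
SQNR_base = 6.02*N + 1.76
          = 6.02*9 + 1.76
          = 55.94 dB

Step 2 — oversampling processing gain:
G = 10*log10(OSR) = 10*log10(256) = 24.08 dB

Step 3 — total:
SQNR_total = 55.94 + 24.08 = 80.02 dB

Base SQNR = 55.94 dB; oversampled SQNR = 80.02 dB


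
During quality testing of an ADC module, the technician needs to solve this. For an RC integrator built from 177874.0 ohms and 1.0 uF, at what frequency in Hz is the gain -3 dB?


Cutoff frequency of a first-order RC filter:
fc = 1 / (2 * pi * R * C)
C = 1.0 uF = 1e-06 F
fc = 1 / (2 * pi * 177874.0 * 1e-06)
   = 1 / 1.1176153033293
   = 0.894762 Hz

0.894762 Hz


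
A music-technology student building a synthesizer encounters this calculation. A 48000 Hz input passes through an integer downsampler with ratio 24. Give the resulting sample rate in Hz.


Decimation reduces the sample rate:
fs_out = fs_in / M
       = 48000 / 24
       = 2000.0 Hz

2000.0 Hz


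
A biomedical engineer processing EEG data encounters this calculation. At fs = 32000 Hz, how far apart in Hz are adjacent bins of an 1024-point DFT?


DFT frequency resolution:
df = fs / N
   = 32000 / 1024
   = 31.25 Hz

31.25 Hz


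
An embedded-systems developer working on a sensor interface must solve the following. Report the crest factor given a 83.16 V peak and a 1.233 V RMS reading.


Crest factor is the ratio of peak to RMS:
CF = V_peak / V_rms
   = 83.16 / 1.233
   = 67.4453

67.4453


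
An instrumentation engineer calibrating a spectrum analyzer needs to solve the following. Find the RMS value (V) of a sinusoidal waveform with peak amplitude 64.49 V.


RMS voltage for a sinusoidal waveform:
V_rms = V_peak / sqrt(2)
      = 64.49 / 1.414214
      = 45.601 V

45.601 V


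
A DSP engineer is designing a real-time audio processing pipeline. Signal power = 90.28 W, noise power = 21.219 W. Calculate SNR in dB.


SNR in decibels:
SNR = 10 * log10(Ps / Pn)
    = 10 * log10(90.28 / 21.219)
    = 10 * log10(4.2547)
    = 10 * 0.6289
    = 6.29 dB

6.29 dB


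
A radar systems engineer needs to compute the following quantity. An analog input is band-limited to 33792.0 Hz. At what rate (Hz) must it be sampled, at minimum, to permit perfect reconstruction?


The Nyquist rate is twice the maximum frequency component.
fs_min = 2 * fmax
      = 2 * 33792.0
      = 67584.0 Hz

67584.0


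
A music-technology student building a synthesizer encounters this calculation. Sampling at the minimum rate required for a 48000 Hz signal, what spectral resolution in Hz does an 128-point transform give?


Step 1 — Nyquist sampling rate:
fs = 2 * fmax = 2 * 48000 = 96000 Hz

Step 2 — DFT bin spacing:
df = fs / N = 96000 / 128 = 750.0 Hz

750.0 Hz


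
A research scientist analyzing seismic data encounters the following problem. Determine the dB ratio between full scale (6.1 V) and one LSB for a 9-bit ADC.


Dynamic range from full-scale to LSB:
V_min = V_max / 2^bits = 6.1 / 2^9
DR = 20 * log10(V_max / V_min)
   = 20 * log10(2^9)
   = 20 * 9 * log10(2)
   = 54.19 dB

54.19 dB


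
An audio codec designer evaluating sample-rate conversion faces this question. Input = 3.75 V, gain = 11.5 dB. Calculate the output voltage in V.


Output voltage from dB gain:
V_out = V_in * 10^(gain_dB / 20)
      = 3.75 * 10^(11.5 / 20)
      = 3.75 * 3.758374
      = 14.0939 V

14.0939 V


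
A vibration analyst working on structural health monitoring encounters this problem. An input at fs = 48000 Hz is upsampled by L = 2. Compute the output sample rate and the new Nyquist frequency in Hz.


Step 1 — output sample rate after interpolation by L:
fs_out = L * fs_in = 2 * 48000 = 96000 Hz

Step 2 — Nyquist frequency of the output stream:
f_Nyq = fs_out / 2 = 96000 / 2 = 48000.0 Hz

fs_out = 96000 Hz; f_Nyquist = 48000.0 Hz


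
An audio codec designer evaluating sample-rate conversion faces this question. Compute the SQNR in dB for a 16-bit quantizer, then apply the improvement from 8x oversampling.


Step 1 — baseline SQNR at Nyquist:
SQNR_base = 6.02*N + 1.76
          = 6.02*16 + 1.76
          = 98.08 dB

Step 2 — oversampling processing gain:
G = 10*log10(OSR) = 10*log10(8) = 9.03 dB

Step 3 — total:
SQNR_total = 98.08 + 9.03 = 107.11 dB

Base SQNR = 98.08 dB; oversampled SQNR = 107.11 dB


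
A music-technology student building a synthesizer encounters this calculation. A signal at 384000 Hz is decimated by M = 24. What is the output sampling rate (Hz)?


Decimation reduces the sample rate:
fs_out = fs_in / M
       = 384000 / 24
       = 16000.0 Hz

16000.0 Hz


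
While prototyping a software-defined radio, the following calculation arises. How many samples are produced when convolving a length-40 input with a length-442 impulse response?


Linear convolution output length:
L = N + M - 1
  = 40 + 442 - 1
  = 481 samples

481


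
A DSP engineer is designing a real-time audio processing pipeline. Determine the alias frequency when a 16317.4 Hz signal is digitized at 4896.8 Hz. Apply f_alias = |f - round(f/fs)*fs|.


Compute the nearest integer multiple of fs to the signal:
n = round(16317.4 / 4896.8) = 3
f_alias = |16317.4 - 3 * 4896.8|
        = |16317.4 - 14690.4|
        = 1627.0 Hz

1627.0


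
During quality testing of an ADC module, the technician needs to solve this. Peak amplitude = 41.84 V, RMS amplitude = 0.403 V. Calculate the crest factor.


Crest factor is the ratio of peak to RMS:
CF = V_peak / V_rms
   = 41.84 / 0.403
   = 103.8213

103.8213


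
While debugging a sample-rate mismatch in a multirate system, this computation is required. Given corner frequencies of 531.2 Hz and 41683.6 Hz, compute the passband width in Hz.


Bandwidth is the difference of -3dB frequencies:
BW = f_high - f_low
   = 41683.6 - 531.2
   = 41152.4 Hz

41152.4 Hz


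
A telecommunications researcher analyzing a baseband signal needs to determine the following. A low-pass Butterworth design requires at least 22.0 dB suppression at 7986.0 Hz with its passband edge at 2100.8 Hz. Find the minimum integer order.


Butterworth filter order formula:
n = log10(10^(A/10) - 1) / (2 * log10(f_stop/f_pass))
10^(22.0/10) - 1 = 157.4893
f_stop/f_pass = 7986.0 / 2100.8 = 3.8014
n = 1.8944 -> ceil = 2

2


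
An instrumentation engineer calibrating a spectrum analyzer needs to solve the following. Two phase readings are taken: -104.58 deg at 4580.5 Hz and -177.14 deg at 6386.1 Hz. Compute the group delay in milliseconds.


Group delay from phase difference:
tau = -d(phi)/d(omega)
d(phi) = -72.56 deg = -1.266411 rad
d(omega) = 2*pi*(6386.1 - 4580.5) = 11344.9194 rad/s
tau = -(-1.266411) / 11344.9194
    = 0.1116 ms

0.1116 ms


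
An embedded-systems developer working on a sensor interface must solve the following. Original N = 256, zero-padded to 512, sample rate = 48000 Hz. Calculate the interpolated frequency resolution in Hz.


Frequency resolution after zero-padding:
N_padded = 256 * 2 = 512
df = fs / N_padded
   = 48000 / 512
   = 93.75 Hz

93.75 Hz


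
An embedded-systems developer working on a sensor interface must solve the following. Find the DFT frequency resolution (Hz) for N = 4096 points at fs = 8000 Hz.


DFT frequency resolution:
df = fs / N
   = 8000 / 4096
   = 1.9531 Hz

1.9531 Hz


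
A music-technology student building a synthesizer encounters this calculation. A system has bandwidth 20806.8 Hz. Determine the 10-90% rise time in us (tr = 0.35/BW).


Rise time from bandwidth relationship:
tr = 0.35 / BW
   = 0.35 / 20806.8
   = 1.682142377e-05 s
   = 16.8214 us

16.8214 us


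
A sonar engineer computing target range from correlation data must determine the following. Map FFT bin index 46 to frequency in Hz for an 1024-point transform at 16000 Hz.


Frequency of DFT bin k:
f_k = k * fs / N
    = 46 * 16000 / 1024
    = 736000 / 1024
    = 718.75 Hz

718.75 Hz


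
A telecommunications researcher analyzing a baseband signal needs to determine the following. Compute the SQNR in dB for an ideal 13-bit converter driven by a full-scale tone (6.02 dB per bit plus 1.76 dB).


Theoretical SNR for a full-scale sinusoid:
SNR = 6.02 * N + 1.76
    = 6.02 * 13 + 1.76
    = 78.26 + 1.76
    = 80.02 dB

80.02 dB


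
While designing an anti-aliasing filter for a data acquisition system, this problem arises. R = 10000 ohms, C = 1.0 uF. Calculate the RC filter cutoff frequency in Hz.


Cutoff frequency of a first-order RC filter:
fc = 1 / (2 * pi * R * C)
C = 1.0 uF = 1e-06 F
fc = 1 / (2 * pi * 10000 * 1e-06)
   = 1 / 0.062831853071796
   = 15.915494 Hz

15.915494 Hz


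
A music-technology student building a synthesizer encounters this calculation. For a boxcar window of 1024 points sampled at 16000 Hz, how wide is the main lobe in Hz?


Main lobe width for a rectangular window:
Width = 2 * fs / N
      = 2 * 16000 / 1024
      = 32000 / 1024
      = 31.25 Hz

31.25 Hz


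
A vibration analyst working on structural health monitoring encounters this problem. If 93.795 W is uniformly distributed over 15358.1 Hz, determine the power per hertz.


Power spectral density:
PSD = P / BW
    = 93.795 / 15358.1
    = 0.0061072 W/Hz

0.0061072 W/Hz


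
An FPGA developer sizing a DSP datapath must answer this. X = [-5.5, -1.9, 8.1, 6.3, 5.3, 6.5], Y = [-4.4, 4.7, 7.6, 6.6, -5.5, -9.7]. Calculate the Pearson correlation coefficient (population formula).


Pearson correlation coefficient (population):
r = cov(X,Y) / (std(X) * std(Y))
Mean X = 3.1333, Mean Y = -0.1167
Cov(X,Y) = 4.733889
Std(X) = 5.009879, Std(Y) = 6.671186
r = 0.1416

0.1416


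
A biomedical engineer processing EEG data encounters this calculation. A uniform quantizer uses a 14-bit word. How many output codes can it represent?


Number of quantization levels = 2^N
= 2^14
= 16384

16384


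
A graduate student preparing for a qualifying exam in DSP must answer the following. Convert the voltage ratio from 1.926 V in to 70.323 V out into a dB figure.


Voltage gain in dB:
G = 20 * log10(Vout / Vin)
  = 20 * log10(70.323 / 1.926)
  = 20 * log10(36.512461)
  = 20 * 1.562441
  = 31.25 dB

31.25 dB


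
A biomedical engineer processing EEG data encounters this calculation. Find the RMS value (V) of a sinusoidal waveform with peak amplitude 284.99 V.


RMS voltage for a sinusoidal waveform:
V_rms = V_peak / sqrt(2)
      = 284.99 / 1.414214
      = 201.518 V

201.518 V


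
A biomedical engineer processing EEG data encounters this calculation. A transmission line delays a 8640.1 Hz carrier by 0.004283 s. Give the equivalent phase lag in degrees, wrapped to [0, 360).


Phase shift from frequency and time delay:
phi = 360 * f * t_delay
    = 360 * 8640.1 * 0.004283
    = 13322.0 degrees
    mod 360 = 2.0 degrees

2.0 degrees


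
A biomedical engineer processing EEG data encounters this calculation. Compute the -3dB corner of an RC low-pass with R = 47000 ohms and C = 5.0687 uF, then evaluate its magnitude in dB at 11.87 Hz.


Step 1 — cutoff frequency:
fc = 1 / (2*pi*R*C)
C = 5.0687 uF = 5.0687e-06 F
fc = 1 / (2*pi*47000*5.0687e-06)
   = 0.668076 Hz

Step 2 — magnitude at f = 11.87 Hz:
|H(f)| = 1 / sqrt(1 + (f/fc)^2)
f/fc = 11.87 / 0.668076 = 17.76744
|H| = 1 / sqrt(1 + 315.681924) = 0.0561938
|H|_dB = 20*log10(0.0561938) = -25.01 dB

fc = 0.668076 Hz; |H(11.87 Hz)| = -25.01 dB


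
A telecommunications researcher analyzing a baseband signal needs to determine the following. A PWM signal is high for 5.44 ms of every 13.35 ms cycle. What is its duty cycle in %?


Duty cycle as a percentage:
DC = (t_on / T) * 100
   = (5.44 / 13.35) * 100
   = 0.407491 * 100
   = 40.75 %

40.75 %


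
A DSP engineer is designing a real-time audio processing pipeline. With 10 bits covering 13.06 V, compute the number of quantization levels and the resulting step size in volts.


Step 1 — number of quantization levels:
L = 2^N = 2^10 = 1024

Step 2 — LSB step size:
delta = Vfs / L
      = 13.06 / 1024
      = 0.01275391 V

Levels = 1024; step size = 0.01275391 V


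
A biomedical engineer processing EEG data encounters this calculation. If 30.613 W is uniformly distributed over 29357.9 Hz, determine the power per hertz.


Power spectral density:
PSD = P / BW
    = 30.613 / 29357.9
    = 0.00104275 W/Hz

0.00104275 W/Hz


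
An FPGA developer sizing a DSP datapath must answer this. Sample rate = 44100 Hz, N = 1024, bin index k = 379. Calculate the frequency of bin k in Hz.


Frequency of DFT bin k:
f_k = k * fs / N
    = 379 * 44100 / 1024
    = 16713900 / 1024
    = 16322.168 Hz

16322.168 Hz


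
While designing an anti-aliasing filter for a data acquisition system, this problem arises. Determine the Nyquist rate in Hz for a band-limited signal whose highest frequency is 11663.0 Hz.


The Nyquist rate is twice the maximum frequency component.
fs_min = 2 * fmax
      = 2 * 11663.0
      = 23326.0 Hz

23326.0


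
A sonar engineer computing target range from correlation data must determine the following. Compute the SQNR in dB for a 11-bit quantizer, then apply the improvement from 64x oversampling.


Step 1 — baseline SQNR at Nyquist:
SQNR_base = 6.02*N + 1.76
          = 6.02*11 + 1.76
          = 67.98 dB

Step 2 — oversampling processing gain:
G = 10*log10(OSR) = 10*log10(64) = 18.06 dB

Step 3 — total:
SQNR_total = 67.98 + 18.06 = 86.04 dB

Base SQNR = 67.98 dB; oversampled SQNR = 86.04 dB


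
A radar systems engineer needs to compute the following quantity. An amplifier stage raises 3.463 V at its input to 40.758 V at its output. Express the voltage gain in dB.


Voltage gain in dB:
G = 20 * log10(Vout / Vin)
  = 20 * log10(40.758 / 3.463)
  = 20 * log10(11.769564)
  = 20 * 1.07076
  = 21.42 dB

21.42 dB


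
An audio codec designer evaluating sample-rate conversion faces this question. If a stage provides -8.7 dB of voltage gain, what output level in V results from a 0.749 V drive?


Output voltage from dB gain:
V_out = V_in * 10^(gain_dB / 20)
      = 0.749 * 10^(-8.7 / 20)
      = 0.749 * 0.367282
      = 0.2751 V

0.2751 V


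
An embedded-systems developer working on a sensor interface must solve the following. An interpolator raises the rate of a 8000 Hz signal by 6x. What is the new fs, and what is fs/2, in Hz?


Step 1 — output sample rate after interpolation by L:
fs_out = L * fs_in = 6 * 8000 = 48000 Hz

Step 2 — Nyquist frequency of the output stream:
f_Nyq = fs_out / 2 = 48000 / 2 = 24000.0 Hz

fs_out = 48000 Hz; f_Nyquist = 24000.0 Hz


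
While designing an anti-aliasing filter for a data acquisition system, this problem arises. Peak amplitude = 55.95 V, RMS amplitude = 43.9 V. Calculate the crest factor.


Crest factor is the ratio of peak to RMS:
CF = V_peak / V_rms
   = 55.95 / 43.9
   = 1.2745

1.2745


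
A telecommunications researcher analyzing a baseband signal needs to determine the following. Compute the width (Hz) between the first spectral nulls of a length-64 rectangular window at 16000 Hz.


Main lobe width for a rectangular window:
Width = 2 * fs / N
      = 2 * 16000 / 64
      = 32000 / 64
      = 500.0 Hz

500.0 Hz


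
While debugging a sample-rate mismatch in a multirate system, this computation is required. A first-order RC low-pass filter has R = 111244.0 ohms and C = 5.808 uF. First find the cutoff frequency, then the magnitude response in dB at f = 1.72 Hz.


Step 1 — cutoff frequency:
fc = 1 / (2*pi*R*C)
C = 5.808 uF = 5.808e-06 F
fc = 1 / (2*pi*111244.0*5.808e-06)
   = 0.24633 Hz

Step 2 — magnitude at f = 1.72 Hz:
|H(f)| = 1 / sqrt(1 + (f/fc)^2)
f/fc = 1.72 / 0.24633 = 6.982503
|H| = 1 / sqrt(1 + 48.755348) = 0.1417686
|H|_dB = 20*log10(0.1417686) = -16.97 dB

fc = 0.24633 Hz; |H(1.72 Hz)| = -16.97 dB


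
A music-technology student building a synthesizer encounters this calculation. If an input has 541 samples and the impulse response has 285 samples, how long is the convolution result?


Linear convolution output length:
L = N + M - 1
  = 541 + 285 - 1
  = 825 samples

825


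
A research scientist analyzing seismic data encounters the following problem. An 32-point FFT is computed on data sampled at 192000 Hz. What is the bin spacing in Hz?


DFT frequency resolution:
df = fs / N
   = 192000 / 32
   = 6000.0 Hz

6000.0 Hz


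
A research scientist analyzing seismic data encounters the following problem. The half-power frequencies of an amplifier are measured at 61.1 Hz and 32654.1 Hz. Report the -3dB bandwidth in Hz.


Bandwidth is the difference of -3dB frequencies:
BW = f_high - f_low
   = 32654.1 - 61.1
   = 32593.0 Hz

32593.0 Hz


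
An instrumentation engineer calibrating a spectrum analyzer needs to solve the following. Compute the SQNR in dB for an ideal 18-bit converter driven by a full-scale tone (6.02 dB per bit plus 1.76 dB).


Theoretical SNR for a full-scale sinusoid:
SNR = 6.02 * N + 1.76
    = 6.02 * 18 + 1.76
    = 108.36 + 1.76
    = 110.12 dB

110.12 dB


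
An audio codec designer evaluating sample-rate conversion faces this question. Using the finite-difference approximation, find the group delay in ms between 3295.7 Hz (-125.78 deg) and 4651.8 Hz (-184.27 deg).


Group delay from phase difference:
tau = -d(phi)/d(omega)
d(phi) = -58.49 deg = -1.020843 rad
d(omega) = 2*pi*(4651.8 - 3295.7) = 8520.6276 rad/s
tau = -(-1.020843) / 8520.6276
    = 0.1198 ms

0.1198 ms


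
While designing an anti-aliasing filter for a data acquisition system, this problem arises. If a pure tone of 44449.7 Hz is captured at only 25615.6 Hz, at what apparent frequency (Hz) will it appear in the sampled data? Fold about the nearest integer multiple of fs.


Compute the nearest integer multiple of fs to the signal:
n = round(44449.7 / 25615.6) = 2
f_alias = |44449.7 - 2 * 25615.6|
        = |44449.7 - 51231.2|
        = 6781.5 Hz

6781.5


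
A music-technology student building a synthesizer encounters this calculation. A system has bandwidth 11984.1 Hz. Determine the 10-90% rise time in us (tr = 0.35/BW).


Rise time from bandwidth relationship:
tr = 0.35 / BW
   = 0.35 / 11984.1
   = 2.920536377e-05 s
   = 29.2054 us

29.2054 us


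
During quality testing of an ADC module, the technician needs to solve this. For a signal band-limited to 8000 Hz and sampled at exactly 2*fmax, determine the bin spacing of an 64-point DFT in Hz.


Step 1 — Nyquist sampling rate:
fs = 2 * fmax = 2 * 8000 = 16000 Hz

Step 2 — DFT bin spacing:
df = fs / N = 16000 / 64 = 250.0 Hz

250.0 Hz


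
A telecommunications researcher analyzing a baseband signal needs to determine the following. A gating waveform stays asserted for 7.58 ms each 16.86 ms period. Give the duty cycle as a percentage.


Duty cycle as a percentage:
DC = (t_on / T) * 100
   = (7.58 / 16.86) * 100
   = 0.449585 * 100
   = 44.96 %

44.96 %


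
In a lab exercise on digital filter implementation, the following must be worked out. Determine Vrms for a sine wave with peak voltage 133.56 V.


RMS voltage for a sinusoidal waveform:
V_rms = V_peak / sqrt(2)
      = 133.56 / 1.414214
      = 94.441 V

94.441 V


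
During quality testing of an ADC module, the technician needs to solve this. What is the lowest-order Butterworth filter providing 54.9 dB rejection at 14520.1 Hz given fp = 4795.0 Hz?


Butterworth filter order formula:
n = log10(10^(A/10) - 1) / (2 * log10(f_stop/f_pass))
10^(54.9/10) - 1 = 309028.5433
f_stop/f_pass = 14520.1 / 4795.0 = 3.0282
n = 5.7047 -> ceil = 6

6


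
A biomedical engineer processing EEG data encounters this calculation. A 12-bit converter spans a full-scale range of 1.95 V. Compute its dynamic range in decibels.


Dynamic range from full-scale to LSB:
V_min = V_max / 2^bits = 1.95 / 2^12
DR = 20 * log10(V_max / V_min)
   = 20 * log10(2^12)
   = 20 * 12 * log10(2)
   = 72.25 dB

72.25 dB


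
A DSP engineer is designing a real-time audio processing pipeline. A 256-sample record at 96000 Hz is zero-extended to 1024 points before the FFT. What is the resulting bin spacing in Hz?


Frequency resolution after zero-padding:
N_padded = 256 * 4 = 1024
df = fs / N_padded
   = 96000 / 1024
   = 93.75 Hz

93.75 Hz


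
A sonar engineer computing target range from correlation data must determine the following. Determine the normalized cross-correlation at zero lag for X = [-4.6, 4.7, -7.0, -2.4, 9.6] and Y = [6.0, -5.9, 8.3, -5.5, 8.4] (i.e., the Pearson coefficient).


Pearson correlation coefficient (population):
r = cov(X,Y) / (std(X) * std(Y))
Mean X = 0.06, Mean Y = 2.26
Cov(X,Y) = -4.0536
Std(X) = 6.166879, Std(Y) = 6.557012
r = -0.1002

-0.1002


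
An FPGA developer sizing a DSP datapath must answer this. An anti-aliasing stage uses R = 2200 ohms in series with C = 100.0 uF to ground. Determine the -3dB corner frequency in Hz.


Cutoff frequency of a first-order RC filter:
fc = 1 / (2 * pi * R * C)
C = 100.0 uF = 0.0001 F
fc = 1 / (2 * pi * 2200 * 0.0001)
   = 1 / 1.3823007675795
   = 0.723432 Hz

0.723432 Hz


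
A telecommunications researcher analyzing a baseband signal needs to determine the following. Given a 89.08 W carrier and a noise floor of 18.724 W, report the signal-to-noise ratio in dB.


SNR in decibels:
SNR = 10 * log10(Ps / Pn)
    = 10 * log10(89.08 / 18.724)
    = 10 * log10(4.7575)
    = 10 * 0.6774
    = 6.77 dB

6.77 dB


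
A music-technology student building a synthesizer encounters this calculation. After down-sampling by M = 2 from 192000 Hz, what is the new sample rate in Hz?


Decimation reduces the sample rate:
fs_out = fs_in / M
       = 192000 / 2
       = 96000.0 Hz

96000.0 Hz


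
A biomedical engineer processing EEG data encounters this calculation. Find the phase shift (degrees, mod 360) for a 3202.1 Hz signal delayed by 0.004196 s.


Phase shift from frequency and time delay:
phi = 360 * f * t_delay
    = 360 * 3202.1 * 0.004196
    = 4836.96 degrees
    mod 360 = 156.96 degrees

156.96 degrees


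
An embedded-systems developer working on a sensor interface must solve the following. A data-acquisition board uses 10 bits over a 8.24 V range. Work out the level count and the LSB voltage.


Step 1 — number of quantization levels:
L = 2^N = 2^10 = 1024

Step 2 — LSB step size:
delta = Vfs / L
      = 8.24 / 1024
      = 0.00804688 V

Levels = 1024; step size = 0.00804688 V


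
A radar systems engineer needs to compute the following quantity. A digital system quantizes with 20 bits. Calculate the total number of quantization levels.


Number of quantization levels = 2^N
= 2^20
= 1048576

1048576


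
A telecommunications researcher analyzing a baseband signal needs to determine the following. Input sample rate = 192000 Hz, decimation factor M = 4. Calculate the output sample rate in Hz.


Decimation reduces the sample rate:
fs_out = fs_in / M
       = 192000 / 4
       = 48000.0 Hz

48000.0 Hz


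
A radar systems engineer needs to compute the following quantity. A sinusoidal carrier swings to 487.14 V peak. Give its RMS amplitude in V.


RMS voltage for a sinusoidal waveform:
V_rms = V_peak / sqrt(2)
      = 487.14 / 1.414214
      = 344.46 V

344.46 V


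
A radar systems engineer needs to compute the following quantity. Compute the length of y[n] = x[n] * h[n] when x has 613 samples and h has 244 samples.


Linear convolution output length:
L = N + M - 1
  = 613 + 244 - 1
  = 856 samples

856


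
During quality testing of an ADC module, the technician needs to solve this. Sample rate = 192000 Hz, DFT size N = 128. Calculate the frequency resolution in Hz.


DFT frequency resolution:
df = fs / N
   = 192000 / 128
   = 1500.0 Hz

1500.0 Hz


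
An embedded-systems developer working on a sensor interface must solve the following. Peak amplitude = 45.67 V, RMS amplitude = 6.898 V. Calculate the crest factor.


Crest factor is the ratio of peak to RMS:
CF = V_peak / V_rms
   = 45.67 / 6.898
   = 6.6208

6.6208


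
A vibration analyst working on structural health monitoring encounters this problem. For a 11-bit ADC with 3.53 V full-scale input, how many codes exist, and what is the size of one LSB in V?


Step 1 — number of quantization levels:
L = 2^N = 2^11 = 2048

Step 2 — LSB step size:
delta = Vfs / L
      = 3.53 / 2048
      = 0.00172363 V

Levels = 2048; step size = 0.00172363 V


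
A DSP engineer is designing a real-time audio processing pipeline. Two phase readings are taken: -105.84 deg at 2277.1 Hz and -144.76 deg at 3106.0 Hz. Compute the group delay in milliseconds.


Group delay from phase difference:
tau = -d(phi)/d(omega)
d(phi) = -38.92 deg = -0.679282 rad
d(omega) = 2*pi*(3106.0 - 2277.1) = 5208.1323 rad/s
tau = -(-0.679282) / 5208.1323
    = 0.1304 ms

0.1304 ms


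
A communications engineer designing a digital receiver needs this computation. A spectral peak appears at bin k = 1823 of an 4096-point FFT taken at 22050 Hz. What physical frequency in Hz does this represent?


Frequency of DFT bin k:
f_k = k * fs / N
    = 1823 * 22050 / 4096
    = 40197150 / 4096
    = 9813.757 Hz

9813.757 Hz


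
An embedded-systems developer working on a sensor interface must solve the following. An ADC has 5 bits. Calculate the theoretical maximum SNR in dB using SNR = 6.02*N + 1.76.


Theoretical SNR for a full-scale sinusoid:
SNR = 6.02 * N + 1.76
    = 6.02 * 5 + 1.76
    = 30.1 + 1.76
    = 31.86 dB

31.86 dB


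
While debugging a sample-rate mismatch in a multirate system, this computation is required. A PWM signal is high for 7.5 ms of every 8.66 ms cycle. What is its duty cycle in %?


Duty cycle as a percentage:
DC = (t_on / T) * 100
   = (7.5 / 8.66) * 100
   = 0.866051 * 100
   = 86.61 %

86.61 %


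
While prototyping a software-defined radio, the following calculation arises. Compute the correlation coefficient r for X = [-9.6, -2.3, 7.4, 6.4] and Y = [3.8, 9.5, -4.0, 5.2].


Pearson correlation coefficient (population):
r = cov(X,Y) / (std(X) * std(Y))
Mean X = 0.475, Mean Y = 3.625
Cov(X,Y) = -15.384375
Std(X) = 6.933028, Std(Y) = 4.877692
r = -0.4549

-0.4549


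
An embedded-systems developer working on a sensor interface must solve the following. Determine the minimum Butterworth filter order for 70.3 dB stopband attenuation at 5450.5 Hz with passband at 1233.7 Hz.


Butterworth filter order formula:
n = log10(10^(A/10) - 1) / (2 * log10(f_stop/f_pass))
10^(70.3/10) - 1 = 10715192.0524
f_stop/f_pass = 5450.5 / 1233.7 = 4.418
n = 5.4477 -> ceil = 6

6


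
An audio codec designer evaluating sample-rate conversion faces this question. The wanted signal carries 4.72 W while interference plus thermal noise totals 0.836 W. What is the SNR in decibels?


SNR in decibels:
SNR = 10 * log10(Ps / Pn)
    = 10 * log10(4.72 / 0.836)
    = 10 * log10(5.6459)
    = 10 * 0.7517
    = 7.52 dB

7.52 dB


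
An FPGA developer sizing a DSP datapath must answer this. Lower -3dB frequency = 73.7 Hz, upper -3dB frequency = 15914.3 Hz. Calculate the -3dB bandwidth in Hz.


Bandwidth is the difference of -3dB frequencies:
BW = f_high - f_low
   = 15914.3 - 73.7
   = 15840.6 Hz

15840.6 Hz


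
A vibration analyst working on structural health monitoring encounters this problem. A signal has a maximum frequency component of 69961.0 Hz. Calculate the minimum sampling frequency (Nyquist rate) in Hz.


The Nyquist rate is twice the maximum frequency component.
fs_min = 2 * fmax
      = 2 * 69961.0
      = 139922.0 Hz

139922.0


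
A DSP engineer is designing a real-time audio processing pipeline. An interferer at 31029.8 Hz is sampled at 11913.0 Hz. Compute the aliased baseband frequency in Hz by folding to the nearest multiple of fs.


Compute the nearest integer multiple of fs to the signal:
n = round(31029.8 / 11913.0) = 3
f_alias = |31029.8 - 3 * 11913.0|
        = |31029.8 - 35739.0|
        = 4709.2 Hz

4709.2


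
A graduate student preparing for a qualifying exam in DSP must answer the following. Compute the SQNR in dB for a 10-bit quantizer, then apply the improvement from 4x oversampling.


Step 1 — baseline SQNR at Nyquist:
SQNR_base = 6.02*N + 1.76
          = 6.02*10 + 1.76
          = 61.96 dB

Step 2 — oversampling processing gain:
G = 10*log10(OSR) = 10*log10(4) = 6.02 dB

Step 3 — total:
SQNR_total = 61.96 + 6.02 = 67.98 dB

Base SQNR = 61.96 dB; oversampled SQNR = 67.98 dB


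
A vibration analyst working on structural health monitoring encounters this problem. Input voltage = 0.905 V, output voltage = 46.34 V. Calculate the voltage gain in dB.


Voltage gain in dB:
G = 20 * log10(Vout / Vin)
  = 20 * log10(46.34 / 0.905)
  = 20 * log10(51.20442)
  = 20 * 1.709307
  = 34.19 dB

34.19 dB


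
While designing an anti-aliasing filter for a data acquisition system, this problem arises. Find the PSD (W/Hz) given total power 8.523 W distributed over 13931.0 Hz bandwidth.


Power spectral density:
PSD = P / BW
    = 8.523 / 13931.0
    = 0.0006118 W/Hz

0.0006118 W/Hz


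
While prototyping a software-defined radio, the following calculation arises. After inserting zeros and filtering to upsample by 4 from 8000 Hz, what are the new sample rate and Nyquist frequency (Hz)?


Step 1 — output sample rate after interpolation by L:
fs_out = L * fs_in = 4 * 8000 = 32000 Hz

Step 2 — Nyquist frequency of the output stream:
f_Nyq = fs_out / 2 = 32000 / 2 = 16000.0 Hz

fs_out = 32000 Hz; f_Nyquist = 16000.0 Hz


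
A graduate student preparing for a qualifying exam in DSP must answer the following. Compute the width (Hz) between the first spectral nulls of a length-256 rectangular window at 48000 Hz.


Main lobe width for a rectangular window:
Width = 2 * fs / N
      = 2 * 48000 / 256
      = 96000 / 256
      = 375.0 Hz

375.0 Hz


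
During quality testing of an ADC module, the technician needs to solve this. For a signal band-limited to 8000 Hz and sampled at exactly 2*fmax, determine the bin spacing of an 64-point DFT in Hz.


Step 1 — Nyquist sampling rate:
fs = 2 * fmax = 2 * 8000 = 16000 Hz

Step 2 — DFT bin spacing:
df = fs / N = 16000 / 64 = 250.0 Hz

250.0 Hz


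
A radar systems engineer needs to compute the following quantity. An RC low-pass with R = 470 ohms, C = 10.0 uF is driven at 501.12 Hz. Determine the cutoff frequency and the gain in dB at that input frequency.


Step 1 — cutoff frequency:
fc = 1 / (2*pi*R*C)
C = 10.0 uF = 1e-05 F
fc = 1 / (2*pi*470*1e-05)
   = 33.8628 Hz

Step 2 — magnitude at f = 501.12 Hz:
|H(f)| = 1 / sqrt(1 + (f/fc)^2)
f/fc = 501.12 / 33.8628 = 14.79854
|H| = 1 / sqrt(1 + 218.996786) = 0.0674205
|H|_dB = 20*log10(0.0674205) = -23.42 dB

fc = 33.8628 Hz; |H(501.12 Hz)| = -23.42 dB


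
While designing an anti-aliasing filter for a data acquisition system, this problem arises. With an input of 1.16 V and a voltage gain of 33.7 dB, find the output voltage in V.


Output voltage from dB gain:
V_out = V_in * 10^(gain_dB / 20)
      = 1.16 * 10^(33.7 / 20)
      = 1.16 * 48.417237
      = 56.164 V

56.164 V


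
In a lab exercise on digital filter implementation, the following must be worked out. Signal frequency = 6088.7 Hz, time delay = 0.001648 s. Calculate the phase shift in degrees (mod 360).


Phase shift from frequency and time delay:
phi = 360 * f * t_delay
    = 360 * 6088.7 * 0.001648
    = 3612.3 degrees
    mod 360 = 12.3 degrees

12.3 degrees


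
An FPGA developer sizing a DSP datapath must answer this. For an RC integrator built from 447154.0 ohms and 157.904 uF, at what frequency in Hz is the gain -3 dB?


Cutoff frequency of a first-order RC filter:
fc = 1 / (2 * pi * R * C)
C = 157.904 uF = 0.000157904 F
fc = 1 / (2 * pi * 447154.0 * 0.000157904)
   = 1 / 443.63941103125
   = 0.002254 Hz

0.002254 Hz


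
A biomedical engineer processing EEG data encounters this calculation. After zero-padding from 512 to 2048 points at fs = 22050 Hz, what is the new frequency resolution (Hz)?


Frequency resolution after zero-padding:
N_padded = 512 * 4 = 2048
df = fs / N_padded
   = 22050 / 2048
   = 10.7666 Hz

10.7666 Hz


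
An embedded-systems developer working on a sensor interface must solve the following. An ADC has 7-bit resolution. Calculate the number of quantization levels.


Number of quantization levels = 2^N
= 2^7
= 128

128


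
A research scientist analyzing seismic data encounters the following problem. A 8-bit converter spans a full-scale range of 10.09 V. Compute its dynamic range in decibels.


Dynamic range from full-scale to LSB:
V_min = V_max / 2^bits = 10.09 / 2^8
DR = 20 * log10(V_max / V_min)
   = 20 * log10(2^8)
   = 20 * 8 * log10(2)
   = 48.16 dB

48.16 dB


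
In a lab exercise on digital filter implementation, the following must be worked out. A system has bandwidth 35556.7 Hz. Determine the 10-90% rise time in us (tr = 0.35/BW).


Rise time from bandwidth relationship:
tr = 0.35 / BW
   = 0.35 / 35556.7
   = 9.843433164e-06 s
   = 9.8434 us

9.8434 us


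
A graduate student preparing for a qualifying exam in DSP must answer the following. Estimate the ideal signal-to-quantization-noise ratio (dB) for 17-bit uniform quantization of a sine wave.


Theoretical SNR for a full-scale sinusoid:
SNR = 6.02 * N + 1.76
    = 6.02 * 17 + 1.76
    = 102.34 + 1.76
    = 104.1 dB

104.1 dB


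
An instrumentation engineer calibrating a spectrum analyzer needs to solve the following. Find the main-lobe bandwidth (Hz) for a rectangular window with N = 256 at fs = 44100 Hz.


Main lobe width for a rectangular window:
Width = 2 * fs / N
      = 2 * 44100 / 256
      = 88200 / 256
      = 344.531 Hz

344.531 Hz


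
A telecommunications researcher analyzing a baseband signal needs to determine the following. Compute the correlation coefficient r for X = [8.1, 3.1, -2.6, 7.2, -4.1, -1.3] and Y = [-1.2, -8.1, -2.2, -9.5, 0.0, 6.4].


Pearson correlation coefficient (population):
r = cov(X,Y) / (std(X) * std(Y))
Mean X = 1.7333, Mean Y = -2.4333
Cov(X,Y) = -13.420556
Std(X) = 4.730985, Std(Y) = 5.284779
r = -0.5368

-0.5368


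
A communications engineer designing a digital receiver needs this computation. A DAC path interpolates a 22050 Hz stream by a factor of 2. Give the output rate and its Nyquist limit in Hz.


Step 1 — output sample rate after interpolation by L:
fs_out = L * fs_in = 2 * 22050 = 44100 Hz

Step 2 — Nyquist frequency of the output stream:
f_Nyq = fs_out / 2 = 44100 / 2 = 22050.0 Hz

fs_out = 44100 Hz; f_Nyquist = 22050.0 Hz


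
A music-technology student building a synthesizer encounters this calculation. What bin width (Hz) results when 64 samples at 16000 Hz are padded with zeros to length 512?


Frequency resolution after zero-padding:
N_padded = 64 * 8 = 512
df = fs / N_padded
   = 16000 / 512
   = 31.25 Hz

31.25 Hz


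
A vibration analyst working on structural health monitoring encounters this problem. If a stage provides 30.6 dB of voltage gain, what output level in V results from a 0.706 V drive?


Output voltage from dB gain:
V_out = V_in * 10^(gain_dB / 20)
      = 0.706 * 10^(30.6 / 20)
      = 0.706 * 33.884416
      = 23.9224 V

23.9224 V


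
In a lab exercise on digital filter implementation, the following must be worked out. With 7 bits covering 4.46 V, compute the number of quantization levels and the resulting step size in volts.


Step 1 — number of quantization levels:
L = 2^N = 2^7 = 128

Step 2 — LSB step size:
delta = Vfs / L
      = 4.46 / 128
      = 0.03484375 V

Levels = 128; step size = 0.03484375 V


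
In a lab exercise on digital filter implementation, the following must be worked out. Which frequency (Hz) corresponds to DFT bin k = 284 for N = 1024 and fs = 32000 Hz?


Frequency of DFT bin k:
f_k = k * fs / N
    = 284 * 32000 / 1024
    = 9088000 / 1024
    = 8875.0 Hz

8875.0 Hz


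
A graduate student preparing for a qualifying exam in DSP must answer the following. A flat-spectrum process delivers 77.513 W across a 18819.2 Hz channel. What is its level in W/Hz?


Power spectral density:
PSD = P / BW
    = 77.513 / 18819.2
    = 0.00411883 W/Hz

0.00411883 W/Hz


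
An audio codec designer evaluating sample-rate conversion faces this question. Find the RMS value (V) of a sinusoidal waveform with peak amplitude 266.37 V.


RMS voltage for a sinusoidal waveform:
V_rms = V_peak / sqrt(2)
      = 266.37 / 1.414214
      = 188.352 V

188.352 V


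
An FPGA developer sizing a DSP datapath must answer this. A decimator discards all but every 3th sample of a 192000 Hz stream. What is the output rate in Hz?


Decimation reduces the sample rate:
fs_out = fs_in / M
       = 192000 / 3
       = 64000.0 Hz

64000.0 Hz


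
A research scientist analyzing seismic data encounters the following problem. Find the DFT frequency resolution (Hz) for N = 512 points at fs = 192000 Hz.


DFT frequency resolution:
df = fs / N
   = 192000 / 512
   = 375.0 Hz

375.0 Hz


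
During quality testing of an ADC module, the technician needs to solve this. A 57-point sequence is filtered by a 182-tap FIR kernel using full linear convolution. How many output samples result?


Linear convolution output length:
L = N + M - 1
  = 57 + 182 - 1
  = 238 samples

238


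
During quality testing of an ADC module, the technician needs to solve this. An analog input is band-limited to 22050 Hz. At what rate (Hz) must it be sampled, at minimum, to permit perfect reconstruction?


The Nyquist rate is twice the maximum frequency component.
fs_min = 2 * fmax
      = 2 * 22050
      = 44100 Hz

44100


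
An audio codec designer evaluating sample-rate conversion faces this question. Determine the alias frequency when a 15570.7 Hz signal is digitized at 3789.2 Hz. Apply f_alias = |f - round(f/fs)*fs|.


Compute the nearest integer multiple of fs to the signal:
n = round(15570.7 / 3789.2) = 4
f_alias = |15570.7 - 4 * 3789.2|
        = |15570.7 - 15156.8|
        = 413.9 Hz

413.9


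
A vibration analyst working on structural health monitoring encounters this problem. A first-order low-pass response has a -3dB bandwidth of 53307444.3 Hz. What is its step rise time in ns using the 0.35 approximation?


Rise time from bandwidth relationship:
tr = 0.35 / BW
   = 0.35 / 53307444.3
   = 6.565687112e-09 s
   = 6.5657 ns

6.5657 ns


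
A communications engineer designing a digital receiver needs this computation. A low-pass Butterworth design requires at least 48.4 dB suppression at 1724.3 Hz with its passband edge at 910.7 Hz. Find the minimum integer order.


Butterworth filter order formula:
n = log10(10^(A/10) - 1) / (2 * log10(f_stop/f_pass))
10^(48.4/10) - 1 = 69182.0971
f_stop/f_pass = 1724.3 / 910.7 = 1.8934
n = 8.729 -> ceil = 9

9


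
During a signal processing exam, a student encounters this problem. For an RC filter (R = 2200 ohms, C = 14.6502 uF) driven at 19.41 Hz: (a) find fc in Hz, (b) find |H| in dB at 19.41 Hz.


Step 1 — cutoff frequency:
fc = 1 / (2*pi*R*C)
C = 14.6502 uF = 1.46502e-05 F
fc = 1 / (2*pi*2200*1.46502e-05)
   = 4.93803 Hz

Step 2 — magnitude at f = 19.41 Hz:
|H(f)| = 1 / sqrt(1 + (f/fc)^2)
f/fc = 19.41 / 4.93803 = 3.930717
|H| = 1 / sqrt(1 + 15.450536) = 0.2465528
|H|_dB = 20*log10(0.2465528) = -12.16 dB

fc = 4.93803 Hz; |H(19.41 Hz)| = -12.16 dB


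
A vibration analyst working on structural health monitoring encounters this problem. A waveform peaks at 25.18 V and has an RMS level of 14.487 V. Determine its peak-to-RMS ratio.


Crest factor is the ratio of peak to RMS:
CF = V_peak / V_rms
   = 25.18 / 14.487
   = 1.7381

1.7381


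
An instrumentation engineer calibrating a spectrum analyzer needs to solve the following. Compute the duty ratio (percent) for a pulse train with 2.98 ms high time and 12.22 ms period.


Duty cycle as a percentage:
DC = (t_on / T) * 100
   = (2.98 / 12.22) * 100
   = 0.243863 * 100
   = 24.39 %

24.39 %
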